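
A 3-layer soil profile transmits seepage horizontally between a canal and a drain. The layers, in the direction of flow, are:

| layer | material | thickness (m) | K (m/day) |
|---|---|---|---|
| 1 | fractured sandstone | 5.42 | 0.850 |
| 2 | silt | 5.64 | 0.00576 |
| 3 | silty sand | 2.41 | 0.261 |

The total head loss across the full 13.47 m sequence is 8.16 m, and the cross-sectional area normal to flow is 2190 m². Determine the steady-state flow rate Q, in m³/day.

18.0

Flow is perpendicular to layering, so the layers act in series and the equivalent K is the thickness-weighted harmonic mean.
Total thickness L = 5.42 + 5.64 + 2.41 = 13.47 m.
Σ(b_i/K_i) = 5.42/0.850 + 5.64/0.00576 + 2.41/0.261 = 994.8 d.
K_eq = L / Σ(b_i/K_i) = 13.47 / 994.8 = 0.01354 m/day.
Q = K_eq · A · (Δh/L) = 0.01354 × 2190 × (8.16/13.47) = 17.96 m³/day.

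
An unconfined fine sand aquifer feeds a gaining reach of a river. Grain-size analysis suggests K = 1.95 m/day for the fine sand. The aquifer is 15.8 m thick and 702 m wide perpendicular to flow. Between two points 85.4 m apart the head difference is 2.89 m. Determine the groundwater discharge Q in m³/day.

Cross-sectional area A = 702 × 15.8 = 11092 m².
Hydraulic gradient i = Δh / L = 2.89 / 85.4 = 0.03384.
Darcy's law: Q = K · A · i = 1.950 × 11092 × 0.03384 = 731.9 m³/day.

732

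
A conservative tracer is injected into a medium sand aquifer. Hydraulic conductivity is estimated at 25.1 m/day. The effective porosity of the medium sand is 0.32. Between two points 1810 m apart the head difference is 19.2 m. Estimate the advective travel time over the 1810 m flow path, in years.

Hydraulic gradient i = Δh / L = 19.2 / 1810 = 0.01061.
Darcy flux q = K · i = 25.10 × 0.01061 = 0.2663 m/day.
Seepage velocity v = q / n_e = 0.2663 / 0.32 = 0.8320 m/day.
Travel time t = L / v = 1810 / 0.8320 = 2175 days = 5.956 years.

5.96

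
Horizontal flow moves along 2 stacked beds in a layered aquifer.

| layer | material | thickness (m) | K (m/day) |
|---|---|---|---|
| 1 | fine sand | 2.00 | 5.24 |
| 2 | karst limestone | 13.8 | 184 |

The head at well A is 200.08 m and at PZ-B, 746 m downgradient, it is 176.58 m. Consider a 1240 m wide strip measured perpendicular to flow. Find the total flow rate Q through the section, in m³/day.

Flow is parallel to layering, so each bed carries its own Darcy discharge and the transmissivities add.
Σ(K_i·b_i) = 5.24×2.00 + 184×13.8 = 2550 m²/day.
Hydraulic gradient i = (200.08 − 176.58) / 746 = 23.5 / 746 = 0.03150.
Q = Σ(K_i·b_i) · W · i = 2550 × 1240 × 0.03150 = 99595 m³/day.

99600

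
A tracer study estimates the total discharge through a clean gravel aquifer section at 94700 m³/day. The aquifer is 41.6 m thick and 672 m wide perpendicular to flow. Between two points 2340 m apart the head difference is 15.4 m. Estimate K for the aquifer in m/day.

Cross-sectional area A = 672 × 41.6 = 27955 m².
Hydraulic gradient i = Δh / L = 15.4 / 2340 = 0.006581.
From Q = K·A·i, K = Q / (A·i) = 94700 / (27955 × 0.006581) = 514.7 m/day.

515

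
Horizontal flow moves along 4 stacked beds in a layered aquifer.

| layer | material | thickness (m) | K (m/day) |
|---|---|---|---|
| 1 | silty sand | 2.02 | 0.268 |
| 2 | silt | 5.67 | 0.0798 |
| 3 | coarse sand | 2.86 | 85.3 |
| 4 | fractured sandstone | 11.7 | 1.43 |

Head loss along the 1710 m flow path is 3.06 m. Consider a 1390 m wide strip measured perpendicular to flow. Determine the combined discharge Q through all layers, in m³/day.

651

Flow is parallel to layering, so each bed carries its own Darcy discharge and the transmissivities add.
Σ(K_i·b_i) = 0.268×2.02 + 0.0798×5.67 + 85.3×2.86 + 1.43×11.7 = 261.7 m²/day.
Hydraulic gradient i = Δh / L = 3.06 / 1710 = 0.001789.
Q = Σ(K_i·b_i) · W · i = 261.7 × 1390 × 0.001789 = 650.9 m³/day.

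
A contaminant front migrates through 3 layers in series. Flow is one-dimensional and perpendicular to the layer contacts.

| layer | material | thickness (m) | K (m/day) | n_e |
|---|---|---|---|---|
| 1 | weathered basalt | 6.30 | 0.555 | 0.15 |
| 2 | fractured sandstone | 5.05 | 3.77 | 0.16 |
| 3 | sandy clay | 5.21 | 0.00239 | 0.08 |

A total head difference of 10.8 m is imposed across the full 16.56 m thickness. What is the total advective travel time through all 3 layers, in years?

1.21

With flow normal to the layers, continuity requires the same specific discharge q through every layer.
Σ(b_i/K_i) = 6.30/0.555 + 5.05/3.77 + 5.21/0.00239 = 2193 d.
q = Δh / Σ(b_i/K_i) = 10.8 / 2193 = 0.004926 m/day.
In each layer the seepage velocity is v_i = q/n_i, so the layer transit time is t_i = b_i·n_i / q:
  layer 1 (weathered basalt): t_1 = 6.30 × 0.15 / 0.004926 = 191.9 d
  layer 2 (fractured sandstone): t_2 = 5.05 × 0.16 / 0.004926 = 164.0 d
  layer 3 (sandy clay): t_3 = 5.21 × 0.08 / 0.004926 = 84.62 d
Total t = Σ t_i = 440.5 days = 1.206 years.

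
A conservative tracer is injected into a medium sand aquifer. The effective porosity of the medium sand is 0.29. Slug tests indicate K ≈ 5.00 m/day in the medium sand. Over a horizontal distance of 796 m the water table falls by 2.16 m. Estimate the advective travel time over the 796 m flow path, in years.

46.6

Hydraulic gradient i = Δh / L = 2.16 / 796 = 0.002714.
Darcy flux q = K · i = 5.000 × 0.002714 = 0.01357 m/day.
Seepage velocity v = q / n_e = 0.01357 / 0.29 = 0.04679 m/day.
Travel time t = L / v = 796 / 0.04679 = 17014 days = 46.58 years.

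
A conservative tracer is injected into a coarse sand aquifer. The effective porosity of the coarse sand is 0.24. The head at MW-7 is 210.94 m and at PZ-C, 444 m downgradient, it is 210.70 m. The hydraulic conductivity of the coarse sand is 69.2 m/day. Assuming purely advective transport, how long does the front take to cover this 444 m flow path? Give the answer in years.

7.80

Hydraulic gradient i = (210.94 − 210.70) / 444 = 0.24 / 444 = 0.0005405.
Darcy flux q = K · i = 69.20 × 0.0005405 = 0.03741 m/day.
Seepage velocity v = q / n_e = 0.03741 / 0.24 = 0.1559 m/day.
Travel time t = L / v = 444 / 0.1559 = 2849 days = 7.800 years.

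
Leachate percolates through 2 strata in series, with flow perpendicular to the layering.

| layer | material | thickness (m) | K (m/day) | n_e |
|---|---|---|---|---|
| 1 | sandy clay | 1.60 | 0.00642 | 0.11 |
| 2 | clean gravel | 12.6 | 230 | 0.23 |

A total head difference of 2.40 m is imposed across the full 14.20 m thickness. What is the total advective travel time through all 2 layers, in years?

0.874

With flow normal to the layers, continuity requires the same specific discharge q through every layer.
Σ(b_i/K_i) = 1.60/0.00642 + 12.6/230 = 249.3 d.
q = Δh / Σ(b_i/K_i) = 2.40 / 249.3 = 0.009628 m/day.
In each layer the seepage velocity is v_i = q/n_i, so the layer transit time is t_i = b_i·n_i / q:
  layer 1 (sandy clay): t_1 = 1.60 × 0.11 / 0.009628 = 18.28 d
  layer 2 (clean gravel): t_2 = 12.6 × 0.23 / 0.009628 = 301.0 d
Total t = Σ t_i = 319.3 days = 0.8741 years.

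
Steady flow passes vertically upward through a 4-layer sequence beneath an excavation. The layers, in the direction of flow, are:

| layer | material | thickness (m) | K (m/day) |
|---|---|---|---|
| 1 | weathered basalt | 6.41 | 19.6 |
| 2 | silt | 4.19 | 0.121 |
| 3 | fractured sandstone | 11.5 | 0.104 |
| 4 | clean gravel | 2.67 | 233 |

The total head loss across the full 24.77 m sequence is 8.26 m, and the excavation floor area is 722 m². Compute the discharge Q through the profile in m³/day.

Flow is perpendicular to layering, so the layers act in series and the equivalent K is the thickness-weighted harmonic mean.
Total thickness L = 6.41 + 4.19 + 11.5 + 2.67 = 24.77 m.
Σ(b_i/K_i) = 6.41/19.6 + 4.19/0.121 + 11.5/0.104 + 2.67/233 = 145.5 d.
K_eq = L / Σ(b_i/K_i) = 24.77 / 145.5 = 0.1702 m/day.
Q = K_eq · A · (Δh/L) = 0.1702 × 722 × (8.26/24.77) = 40.98 m³/day.

41.0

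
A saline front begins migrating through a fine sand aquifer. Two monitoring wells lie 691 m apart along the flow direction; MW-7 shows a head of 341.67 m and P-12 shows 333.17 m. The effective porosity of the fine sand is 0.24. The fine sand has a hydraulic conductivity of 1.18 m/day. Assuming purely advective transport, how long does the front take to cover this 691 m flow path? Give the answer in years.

31.3

Hydraulic gradient i = (341.67 − 333.17) / 691 = 8.5 / 691 = 0.01230.
Darcy flux q = K · i = 1.180 × 0.01230 = 0.01452 m/day.
Seepage velocity v = q / n_e = 0.01452 / 0.24 = 0.06048 m/day.
Travel time t = L / v = 691 / 0.06048 = 11425 days = 31.28 years.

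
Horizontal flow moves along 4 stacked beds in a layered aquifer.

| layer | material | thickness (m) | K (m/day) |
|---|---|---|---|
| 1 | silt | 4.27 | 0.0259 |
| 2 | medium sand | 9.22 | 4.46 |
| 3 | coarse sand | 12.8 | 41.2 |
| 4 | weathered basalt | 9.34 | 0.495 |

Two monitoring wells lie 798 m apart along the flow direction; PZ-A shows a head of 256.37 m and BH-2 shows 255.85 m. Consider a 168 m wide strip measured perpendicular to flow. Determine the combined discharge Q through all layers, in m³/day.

Flow is parallel to layering, so each bed carries its own Darcy discharge and the transmissivities add.
Σ(K_i·b_i) = 0.0259×4.27 + 4.46×9.22 + 41.2×12.8 + 0.495×9.34 = 573.2 m²/day.
Hydraulic gradient i = (256.37 − 255.85) / 798 = 0.52 / 798 = 0.0006516.
Q = Σ(K_i·b_i) · W · i = 573.2 × 168 × 0.0006516 = 62.75 m³/day.

62.8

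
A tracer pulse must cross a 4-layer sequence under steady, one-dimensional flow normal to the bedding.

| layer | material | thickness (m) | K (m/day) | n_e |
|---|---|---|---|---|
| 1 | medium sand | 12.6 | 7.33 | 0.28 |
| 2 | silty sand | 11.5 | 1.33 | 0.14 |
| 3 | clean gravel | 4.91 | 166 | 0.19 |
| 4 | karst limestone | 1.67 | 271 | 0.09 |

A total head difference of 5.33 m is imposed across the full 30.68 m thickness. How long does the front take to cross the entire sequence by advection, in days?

With flow normal to the layers, continuity requires the same specific discharge q through every layer.
Σ(b_i/K_i) = 12.6/7.33 + 11.5/1.33 + 4.91/166 + 1.67/271 = 10.40 d.
q = Δh / Σ(b_i/K_i) = 5.33 / 10.40 = 0.5124 m/day.
In each layer the seepage velocity is v_i = q/n_i, so the layer transit time is t_i = b_i·n_i / q:
  layer 1 (medium sand): t_1 = 12.6 × 0.28 / 0.5124 = 6.885 d
  layer 2 (silty sand): t_2 = 11.5 × 0.14 / 0.5124 = 3.142 d
  layer 3 (clean gravel): t_3 = 4.91 × 0.19 / 0.5124 = 1.821 d
  layer 4 (karst limestone): t_4 = 1.67 × 0.09 / 0.5124 = 0.2933 d
Total t = Σ t_i = 12.14 days.

12.1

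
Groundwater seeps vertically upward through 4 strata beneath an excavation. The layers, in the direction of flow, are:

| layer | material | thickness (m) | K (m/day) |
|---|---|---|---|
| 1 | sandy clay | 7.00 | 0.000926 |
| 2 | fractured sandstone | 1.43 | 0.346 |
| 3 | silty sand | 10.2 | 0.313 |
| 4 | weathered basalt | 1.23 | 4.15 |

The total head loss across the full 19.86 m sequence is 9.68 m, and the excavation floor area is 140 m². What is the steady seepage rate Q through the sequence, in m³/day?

0.178

Flow is perpendicular to layering, so the layers act in series and the equivalent K is the thickness-weighted harmonic mean.
Total thickness L = 7.00 + 1.43 + 10.2 + 1.23 = 19.86 m.
Σ(b_i/K_i) = 7.00/0.000926 + 1.43/0.346 + 10.2/0.313 + 1.23/4.15 = 7596 d.
K_eq = L / Σ(b_i/K_i) = 19.86 / 7596 = 0.002614 m/day.
Q = K_eq · A · (Δh/L) = 0.002614 × 140 × (9.68/19.86) = 0.1784 m³/day.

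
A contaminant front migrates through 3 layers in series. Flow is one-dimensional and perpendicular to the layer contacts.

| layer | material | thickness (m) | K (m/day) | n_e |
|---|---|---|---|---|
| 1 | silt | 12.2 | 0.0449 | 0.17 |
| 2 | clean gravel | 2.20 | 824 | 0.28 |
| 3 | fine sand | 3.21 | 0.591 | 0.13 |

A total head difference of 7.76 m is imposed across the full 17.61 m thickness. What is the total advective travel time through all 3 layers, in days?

111

With flow normal to the layers, continuity requires the same specific discharge q through every layer.
Σ(b_i/K_i) = 12.2/0.0449 + 2.20/824 + 3.21/0.591 = 277.1 d.
q = Δh / Σ(b_i/K_i) = 7.76 / 277.1 = 0.02800 m/day.
In each layer the seepage velocity is v_i = q/n_i, so the layer transit time is t_i = b_i·n_i / q:
  layer 1 (silt): t_1 = 12.2 × 0.17 / 0.02800 = 74.07 d
  layer 2 (clean gravel): t_2 = 2.20 × 0.28 / 0.02800 = 22.00 d
  layer 3 (fine sand): t_3 = 3.21 × 0.13 / 0.02800 = 14.90 d
Total t = Σ t_i = 111.0 days.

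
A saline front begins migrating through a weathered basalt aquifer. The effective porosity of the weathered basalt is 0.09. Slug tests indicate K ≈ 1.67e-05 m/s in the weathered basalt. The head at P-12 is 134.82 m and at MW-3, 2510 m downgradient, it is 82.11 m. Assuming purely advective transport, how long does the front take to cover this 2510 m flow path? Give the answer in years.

20.4

Convert K: 1.67e-05 m/s × 86400 = 1.443 m/day.
Hydraulic gradient i = (134.82 − 82.11) / 2510 = 52.71 / 2510 = 0.02100.
Darcy flux q = K · i = 1.443 × 0.02100 = 0.03030 m/day.
Seepage velocity v = q / n_e = 0.03030 / 0.09 = 0.3367 m/day.
Travel time t = L / v = 2510 / 0.3367 = 7455 days = 20.41 years.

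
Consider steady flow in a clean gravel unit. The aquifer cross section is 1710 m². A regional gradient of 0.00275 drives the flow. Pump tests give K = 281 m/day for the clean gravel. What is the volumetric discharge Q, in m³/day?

1320

Hydraulic gradient i = 0.00275.
Darcy's law: Q = K · A · i = 281.0 × 1710 × 0.002750 = 1321 m³/day.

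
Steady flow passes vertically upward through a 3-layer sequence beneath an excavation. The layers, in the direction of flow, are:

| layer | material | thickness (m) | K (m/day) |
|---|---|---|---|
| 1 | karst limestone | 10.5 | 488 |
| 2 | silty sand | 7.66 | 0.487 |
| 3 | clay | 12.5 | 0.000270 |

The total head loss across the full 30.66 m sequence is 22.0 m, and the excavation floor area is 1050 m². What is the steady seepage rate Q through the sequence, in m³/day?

0.499

Flow is perpendicular to layering, so the layers act in series and the equivalent K is the thickness-weighted harmonic mean.
Total thickness L = 10.5 + 7.66 + 12.5 = 30.66 m.
Σ(b_i/K_i) = 10.5/488 + 7.66/0.487 + 12.5/0.000270 = 46312 d.
K_eq = L / Σ(b_i/K_i) = 30.66 / 46312 = 0.0006620 m/day.
Q = K_eq · A · (Δh/L) = 0.0006620 × 1050 × (22.0/30.66) = 0.4988 m³/day.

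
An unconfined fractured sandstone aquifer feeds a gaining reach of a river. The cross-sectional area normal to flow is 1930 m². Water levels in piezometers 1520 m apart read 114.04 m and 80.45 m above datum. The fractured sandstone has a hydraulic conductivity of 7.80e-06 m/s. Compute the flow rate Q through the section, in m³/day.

Convert K: 7.80e-06 m/s × 86400 = 0.6739 m/day.
Hydraulic gradient i = (114.04 − 80.45) / 1520 = 33.59 / 1520 = 0.02210.
Darcy's law: Q = K · A · i = 0.6739 × 1930 × 0.02210 = 28.74 m³/day.

28.7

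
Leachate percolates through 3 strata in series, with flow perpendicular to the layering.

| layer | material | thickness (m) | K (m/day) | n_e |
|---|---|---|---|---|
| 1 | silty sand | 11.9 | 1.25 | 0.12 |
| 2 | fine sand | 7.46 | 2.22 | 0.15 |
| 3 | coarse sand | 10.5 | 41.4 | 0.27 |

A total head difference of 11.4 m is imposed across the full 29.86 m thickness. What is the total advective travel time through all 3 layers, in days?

With flow normal to the layers, continuity requires the same specific discharge q through every layer.
Σ(b_i/K_i) = 11.9/1.25 + 7.46/2.22 + 10.5/41.4 = 13.13 d.
q = Δh / Σ(b_i/K_i) = 11.4 / 13.13 = 0.8680 m/day.
In each layer the seepage velocity is v_i = q/n_i, so the layer transit time is t_i = b_i·n_i / q:
  layer 1 (silty sand): t_1 = 11.9 × 0.12 / 0.8680 = 1.645 d
  layer 2 (fine sand): t_2 = 7.46 × 0.15 / 0.8680 = 1.289 d
  layer 3 (coarse sand): t_3 = 10.5 × 0.27 / 0.8680 = 3.266 d
Total t = Σ t_i = 6.201 days.

6.20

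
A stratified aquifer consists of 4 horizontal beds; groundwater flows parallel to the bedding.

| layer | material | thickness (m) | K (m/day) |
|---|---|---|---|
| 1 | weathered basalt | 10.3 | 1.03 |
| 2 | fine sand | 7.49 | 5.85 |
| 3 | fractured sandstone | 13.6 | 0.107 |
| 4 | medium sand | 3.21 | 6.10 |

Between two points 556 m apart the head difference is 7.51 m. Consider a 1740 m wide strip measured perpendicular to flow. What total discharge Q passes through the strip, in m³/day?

1770

Flow is parallel to layering, so each bed carries its own Darcy discharge and the transmissivities add.
Σ(K_i·b_i) = 1.03×10.3 + 5.85×7.49 + 0.107×13.6 + 6.10×3.21 = 75.46 m²/day.
Hydraulic gradient i = Δh / L = 7.51 / 556 = 0.01351.
Q = Σ(K_i·b_i) · W · i = 75.46 × 1740 × 0.01351 = 1774 m³/day.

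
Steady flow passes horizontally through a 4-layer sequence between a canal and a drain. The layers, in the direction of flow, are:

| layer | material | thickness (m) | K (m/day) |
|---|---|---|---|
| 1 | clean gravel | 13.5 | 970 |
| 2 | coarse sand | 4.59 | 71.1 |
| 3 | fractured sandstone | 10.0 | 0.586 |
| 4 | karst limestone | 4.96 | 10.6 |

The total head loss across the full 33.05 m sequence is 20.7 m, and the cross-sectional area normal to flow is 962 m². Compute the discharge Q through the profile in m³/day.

Flow is perpendicular to layering, so the layers act in series and the equivalent K is the thickness-weighted harmonic mean.
Total thickness L = 13.5 + 4.59 + 10.0 + 4.96 = 33.05 m.
Σ(b_i/K_i) = 13.5/970 + 4.59/71.1 + 10.0/0.586 + 4.96/10.6 = 17.61 d.
K_eq = L / Σ(b_i/K_i) = 33.05 / 17.61 = 1.877 m/day.
Q = K_eq · A · (Δh/L) = 1.877 × 962 × (20.7/33.05) = 1131 m³/day.

1130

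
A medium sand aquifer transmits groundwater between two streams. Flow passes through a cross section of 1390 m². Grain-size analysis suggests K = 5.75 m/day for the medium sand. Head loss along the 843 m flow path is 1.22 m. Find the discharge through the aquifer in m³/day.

Hydraulic gradient i = Δh / L = 1.22 / 843 = 0.001447.
Darcy's law: Q = K · A · i = 5.750 × 1390 × 0.001447 = 11.57 m³/day.

11.6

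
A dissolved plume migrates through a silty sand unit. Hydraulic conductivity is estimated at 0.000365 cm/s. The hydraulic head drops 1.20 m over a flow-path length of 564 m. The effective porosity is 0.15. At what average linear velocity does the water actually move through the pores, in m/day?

Convert K: 0.000365 cm/s × 864 = 0.3154 m/day.
Hydraulic gradient i = Δh / L = 1.20 / 564 = 0.002128.
Darcy flux q = K · i = 0.3154 × 0.002128 = 0.0006710 m/day.
Seepage velocity v = q / n_e = 0.0006710 / 0.15 = 0.004473 m/day.

0.00447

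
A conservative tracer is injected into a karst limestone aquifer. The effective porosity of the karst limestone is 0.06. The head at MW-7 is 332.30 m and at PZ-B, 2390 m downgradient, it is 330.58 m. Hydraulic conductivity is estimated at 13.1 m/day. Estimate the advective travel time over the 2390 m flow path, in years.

Hydraulic gradient i = (332.30 − 330.58) / 2390 = 1.72 / 2390 = 0.0007197.
Darcy flux q = K · i = 13.10 × 0.0007197 = 0.009428 m/day.
Seepage velocity v = q / n_e = 0.009428 / 0.06 = 0.1571 m/day.
Travel time t = L / v = 2390 / 0.1571 = 15211 days = 41.64 years.

41.6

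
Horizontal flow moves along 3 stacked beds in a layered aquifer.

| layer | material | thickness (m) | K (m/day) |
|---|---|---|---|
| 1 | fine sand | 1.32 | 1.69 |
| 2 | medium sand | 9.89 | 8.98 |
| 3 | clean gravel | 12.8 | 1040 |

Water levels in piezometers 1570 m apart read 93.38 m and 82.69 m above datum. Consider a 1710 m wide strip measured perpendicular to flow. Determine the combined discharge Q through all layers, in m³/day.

Flow is parallel to layering, so each bed carries its own Darcy discharge and the transmissivities add.
Σ(K_i·b_i) = 1.69×1.32 + 8.98×9.89 + 1040×12.8 = 13403 m²/day.
Hydraulic gradient i = (93.38 − 82.69) / 1570 = 10.69 / 1570 = 0.006809.
Q = Σ(K_i·b_i) · W · i = 13403 × 1710 × 0.006809 = 1.561e+05 m³/day.

156000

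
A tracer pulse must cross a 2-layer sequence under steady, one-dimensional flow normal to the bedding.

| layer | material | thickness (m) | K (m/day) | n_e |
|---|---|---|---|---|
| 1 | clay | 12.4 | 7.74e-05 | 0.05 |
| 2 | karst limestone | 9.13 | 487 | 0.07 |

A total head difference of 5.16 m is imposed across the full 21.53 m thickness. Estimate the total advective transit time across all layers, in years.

107

With flow normal to the layers, continuity requires the same specific discharge q through every layer.
Σ(b_i/K_i) = 12.4/7.74e-05 + 9.13/487 = 1.602e+05 d.
q = Δh / Σ(b_i/K_i) = 5.16 / 1.602e+05 = 3.221e-05 m/day.
In each layer the seepage velocity is v_i = q/n_i, so the layer transit time is t_i = b_i·n_i / q:
  layer 1 (clay): t_1 = 12.4 × 0.05 / 3.221e-05 = 19250 d
  layer 2 (karst limestone): t_2 = 9.13 × 0.07 / 3.221e-05 = 19843 d
Total t = Σ t_i = 39092 days = 107.0 years.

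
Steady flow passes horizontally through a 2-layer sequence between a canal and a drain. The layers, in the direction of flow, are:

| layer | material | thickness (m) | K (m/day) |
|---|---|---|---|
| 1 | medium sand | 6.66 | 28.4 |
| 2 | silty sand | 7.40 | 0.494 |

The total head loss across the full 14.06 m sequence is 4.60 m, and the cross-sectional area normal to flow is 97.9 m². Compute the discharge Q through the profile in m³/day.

Flow is perpendicular to layering, so the layers act in series and the equivalent K is the thickness-weighted harmonic mean.
Total thickness L = 6.66 + 7.40 = 14.06 m.
Σ(b_i/K_i) = 6.66/28.4 + 7.40/0.494 = 15.21 d.
K_eq = L / Σ(b_i/K_i) = 14.06 / 15.21 = 0.9241 m/day.
Q = K_eq · A · (Δh/L) = 0.9241 × 97.9 × (4.60/14.06) = 29.60 m³/day.

29.6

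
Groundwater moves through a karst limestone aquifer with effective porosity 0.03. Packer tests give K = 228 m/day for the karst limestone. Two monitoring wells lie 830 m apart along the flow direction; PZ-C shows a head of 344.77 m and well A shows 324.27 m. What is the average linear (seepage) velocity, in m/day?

188

Hydraulic gradient i = (344.77 − 324.27) / 830 = 20.5 / 830 = 0.02470.
Darcy flux q = K · i = 228.0 × 0.02470 = 5.631 m/day.
Seepage velocity v = q / n_e = 5.631 / 0.03 = 187.7 m/day.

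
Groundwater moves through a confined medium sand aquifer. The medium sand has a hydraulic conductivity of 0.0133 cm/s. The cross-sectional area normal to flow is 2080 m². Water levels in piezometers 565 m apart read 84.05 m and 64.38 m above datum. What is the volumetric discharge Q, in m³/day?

Convert K: 0.0133 cm/s × 864 = 11.49 m/day.
Hydraulic gradient i = (84.05 − 64.38) / 565 = 19.67 / 565 = 0.03481.
Darcy's law: Q = K · A · i = 11.49 × 2080 × 0.03481 = 832.1 m³/day.

832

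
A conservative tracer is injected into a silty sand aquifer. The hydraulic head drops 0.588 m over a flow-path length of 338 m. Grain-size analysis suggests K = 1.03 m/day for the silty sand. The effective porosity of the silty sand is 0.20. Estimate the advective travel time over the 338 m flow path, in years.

103

Hydraulic gradient i = Δh / L = 0.588 / 338 = 0.001740.
Darcy flux q = K · i = 1.030 × 0.001740 = 0.001792 m/day.
Seepage velocity v = q / n_e = 0.001792 / 0.20 = 0.008959 m/day.
Travel time t = L / v = 338 / 0.008959 = 37727 days = 103.3 years.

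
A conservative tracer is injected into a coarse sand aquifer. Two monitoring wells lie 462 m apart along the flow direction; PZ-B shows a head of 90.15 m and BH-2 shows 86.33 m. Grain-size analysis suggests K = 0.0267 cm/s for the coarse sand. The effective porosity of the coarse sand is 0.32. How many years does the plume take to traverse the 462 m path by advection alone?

2.12

Convert K: 0.0267 cm/s × 864 = 23.07 m/day.
Hydraulic gradient i = (90.15 − 86.33) / 462 = 3.82 / 462 = 0.008268.
Darcy flux q = K · i = 23.07 × 0.008268 = 0.1907 m/day.
Seepage velocity v = q / n_e = 0.1907 / 0.32 = 0.5961 m/day.
Travel time t = L / v = 462 / 0.5961 = 775.1 days = 2.122 years.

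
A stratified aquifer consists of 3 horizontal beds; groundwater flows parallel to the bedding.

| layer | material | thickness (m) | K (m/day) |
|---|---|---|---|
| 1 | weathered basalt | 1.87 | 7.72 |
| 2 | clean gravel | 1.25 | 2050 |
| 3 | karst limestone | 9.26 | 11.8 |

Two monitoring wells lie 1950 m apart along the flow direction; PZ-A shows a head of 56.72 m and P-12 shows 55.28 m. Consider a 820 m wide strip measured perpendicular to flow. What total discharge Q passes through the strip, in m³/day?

1630

Flow is parallel to layering, so each bed carries its own Darcy discharge and the transmissivities add.
Σ(K_i·b_i) = 7.72×1.87 + 2050×1.25 + 11.8×9.26 = 2686 m²/day.
Hydraulic gradient i = (56.72 − 55.28) / 1950 = 1.44 / 1950 = 0.0007385.
Q = Σ(K_i·b_i) · W · i = 2686 × 820 × 0.0007385 = 1627 m³/day.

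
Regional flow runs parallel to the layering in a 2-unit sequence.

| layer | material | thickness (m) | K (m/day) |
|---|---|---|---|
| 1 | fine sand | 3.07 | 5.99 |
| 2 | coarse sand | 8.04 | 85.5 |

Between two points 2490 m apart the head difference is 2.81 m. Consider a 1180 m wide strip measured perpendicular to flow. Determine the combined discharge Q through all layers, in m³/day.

940

Flow is parallel to layering, so each bed carries its own Darcy discharge and the transmissivities add.
Σ(K_i·b_i) = 5.99×3.07 + 85.5×8.04 = 705.8 m²/day.
Hydraulic gradient i = Δh / L = 2.81 / 2490 = 0.001129.
Q = Σ(K_i·b_i) · W · i = 705.8 × 1180 × 0.001129 = 939.9 m³/day.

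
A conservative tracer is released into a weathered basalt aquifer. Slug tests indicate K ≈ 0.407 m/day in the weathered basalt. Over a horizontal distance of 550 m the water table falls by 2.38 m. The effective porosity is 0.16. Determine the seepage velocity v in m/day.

Hydraulic gradient i = Δh / L = 2.38 / 550 = 0.004327.
Darcy flux q = K · i = 0.4070 × 0.004327 = 0.001761 m/day.
Seepage velocity v = q / n_e = 0.001761 / 0.16 = 0.01101 m/day.

0.0110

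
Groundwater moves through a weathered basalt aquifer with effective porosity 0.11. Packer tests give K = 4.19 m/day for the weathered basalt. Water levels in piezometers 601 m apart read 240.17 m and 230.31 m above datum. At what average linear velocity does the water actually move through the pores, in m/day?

Hydraulic gradient i = (240.17 − 230.31) / 601 = 9.86 / 601 = 0.01641.
Darcy flux q = K · i = 4.190 × 0.01641 = 0.06874 m/day.
Seepage velocity v = q / n_e = 0.06874 / 0.11 = 0.6249 m/day.

0.625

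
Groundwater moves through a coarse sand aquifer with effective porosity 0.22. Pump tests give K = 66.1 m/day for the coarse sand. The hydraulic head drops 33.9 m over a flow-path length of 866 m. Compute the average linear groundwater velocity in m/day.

11.8

Hydraulic gradient i = Δh / L = 33.9 / 866 = 0.03915.
Darcy flux q = K · i = 66.10 × 0.03915 = 2.588 m/day.
Seepage velocity v = q / n_e = 2.588 / 0.22 = 11.76 m/day.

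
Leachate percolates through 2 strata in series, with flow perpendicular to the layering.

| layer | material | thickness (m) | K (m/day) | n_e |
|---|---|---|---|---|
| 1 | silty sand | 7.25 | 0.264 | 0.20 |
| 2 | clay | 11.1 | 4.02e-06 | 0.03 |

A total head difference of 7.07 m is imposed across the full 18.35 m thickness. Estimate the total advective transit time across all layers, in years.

With flow normal to the layers, continuity requires the same specific discharge q through every layer.
Σ(b_i/K_i) = 7.25/0.264 + 11.1/4.02e-06 = 2.761e+06 d.
q = Δh / Σ(b_i/K_i) = 7.07 / 2.761e+06 = 2.560e-06 m/day.
In each layer the seepage velocity is v_i = q/n_i, so the layer transit time is t_i = b_i·n_i / q:
  layer 1 (silty sand): t_1 = 7.25 × 0.20 / 2.560e-06 = 5.663e+05 d
  layer 2 (clay): t_2 = 11.1 × 0.03 / 2.560e-06 = 1.301e+05 d
Total t = Σ t_i = 6.964e+05 days = 1907 years.

1910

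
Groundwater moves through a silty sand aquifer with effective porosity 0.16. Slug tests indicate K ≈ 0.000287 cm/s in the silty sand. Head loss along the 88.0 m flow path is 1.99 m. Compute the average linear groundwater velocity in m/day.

0.0350

Convert K: 0.000287 cm/s × 864 = 0.2480 m/day.
Hydraulic gradient i = Δh / L = 1.99 / 88.0 = 0.02261.
Darcy flux q = K · i = 0.2480 × 0.02261 = 0.005607 m/day.
Seepage velocity v = q / n_e = 0.005607 / 0.16 = 0.03505 m/day.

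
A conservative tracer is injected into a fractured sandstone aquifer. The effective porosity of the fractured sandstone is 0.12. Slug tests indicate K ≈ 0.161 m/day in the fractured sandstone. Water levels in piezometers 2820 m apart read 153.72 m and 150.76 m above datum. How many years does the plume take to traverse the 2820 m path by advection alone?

Hydraulic gradient i = (153.72 − 150.76) / 2820 = 2.96 / 2820 = 0.001050.
Darcy flux q = K · i = 0.1610 × 0.001050 = 0.0001690 m/day.
Seepage velocity v = q / n_e = 0.0001690 / 0.12 = 0.001408 m/day.
Travel time t = L / v = 2820 / 0.001408 = 2.002e+06 days = 5482 years.

5480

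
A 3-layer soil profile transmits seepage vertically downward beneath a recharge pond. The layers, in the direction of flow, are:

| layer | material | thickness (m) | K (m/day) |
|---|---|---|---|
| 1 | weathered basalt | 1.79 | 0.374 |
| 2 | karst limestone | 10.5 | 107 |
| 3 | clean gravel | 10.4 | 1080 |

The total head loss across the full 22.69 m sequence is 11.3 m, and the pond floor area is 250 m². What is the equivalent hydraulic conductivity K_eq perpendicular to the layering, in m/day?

4.64

Flow is perpendicular to layering, so the layers act in series and the equivalent K is the thickness-weighted harmonic mean.
Total thickness L = 1.79 + 10.5 + 10.4 = 22.69 m.
Σ(b_i/K_i) = 1.79/0.374 + 10.5/107 + 10.4/1080 = 4.894 d.
K_eq = L / Σ(b_i/K_i) = 22.69 / 4.894 = 4.636 m/day.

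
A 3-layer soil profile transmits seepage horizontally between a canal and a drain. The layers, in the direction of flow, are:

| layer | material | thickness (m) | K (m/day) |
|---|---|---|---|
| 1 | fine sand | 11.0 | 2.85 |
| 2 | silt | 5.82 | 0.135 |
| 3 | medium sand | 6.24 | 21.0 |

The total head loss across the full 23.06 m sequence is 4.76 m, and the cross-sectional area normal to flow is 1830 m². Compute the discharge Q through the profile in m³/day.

184

Flow is perpendicular to layering, so the layers act in series and the equivalent K is the thickness-weighted harmonic mean.
Total thickness L = 11.0 + 5.82 + 6.24 = 23.06 m.
Σ(b_i/K_i) = 11.0/2.85 + 5.82/0.135 + 6.24/21.0 = 47.27 d.
K_eq = L / Σ(b_i/K_i) = 23.06 / 47.27 = 0.4879 m/day.
Q = K_eq · A · (Δh/L) = 0.4879 × 1830 × (4.76/23.06) = 184.3 m³/day.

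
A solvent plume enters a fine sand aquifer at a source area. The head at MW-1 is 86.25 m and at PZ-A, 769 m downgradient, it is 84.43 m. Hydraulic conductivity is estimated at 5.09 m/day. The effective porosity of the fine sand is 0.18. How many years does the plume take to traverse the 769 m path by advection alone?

31.5

Hydraulic gradient i = (86.25 − 84.43) / 769 = 1.82 / 769 = 0.002367.
Darcy flux q = K · i = 5.090 × 0.002367 = 0.01205 m/day.
Seepage velocity v = q / n_e = 0.01205 / 0.18 = 0.06693 m/day.
Travel time t = L / v = 769 / 0.06693 = 11490 days = 31.46 years.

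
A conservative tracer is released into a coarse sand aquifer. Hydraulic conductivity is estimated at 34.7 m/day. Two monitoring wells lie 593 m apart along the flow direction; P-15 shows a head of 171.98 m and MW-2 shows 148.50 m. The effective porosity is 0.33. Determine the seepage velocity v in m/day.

4.16

Hydraulic gradient i = (171.98 − 148.50) / 593 = 23.48 / 593 = 0.03960.
Darcy flux q = K · i = 34.70 × 0.03960 = 1.374 m/day.
Seepage velocity v = q / n_e = 1.374 / 0.33 = 4.164 m/day.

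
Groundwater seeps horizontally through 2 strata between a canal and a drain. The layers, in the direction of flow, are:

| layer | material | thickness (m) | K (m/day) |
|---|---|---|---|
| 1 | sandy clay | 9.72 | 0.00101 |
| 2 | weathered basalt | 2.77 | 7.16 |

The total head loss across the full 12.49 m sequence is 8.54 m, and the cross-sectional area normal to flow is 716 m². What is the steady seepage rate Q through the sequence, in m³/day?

Flow is perpendicular to layering, so the layers act in series and the equivalent K is the thickness-weighted harmonic mean.
Total thickness L = 9.72 + 2.77 = 12.49 m.
Σ(b_i/K_i) = 9.72/0.00101 + 2.77/7.16 = 9624 d.
K_eq = L / Σ(b_i/K_i) = 12.49 / 9624 = 0.001298 m/day.
Q = K_eq · A · (Δh/L) = 0.001298 × 716 × (8.54/12.49) = 0.6353 m³/day.

0.635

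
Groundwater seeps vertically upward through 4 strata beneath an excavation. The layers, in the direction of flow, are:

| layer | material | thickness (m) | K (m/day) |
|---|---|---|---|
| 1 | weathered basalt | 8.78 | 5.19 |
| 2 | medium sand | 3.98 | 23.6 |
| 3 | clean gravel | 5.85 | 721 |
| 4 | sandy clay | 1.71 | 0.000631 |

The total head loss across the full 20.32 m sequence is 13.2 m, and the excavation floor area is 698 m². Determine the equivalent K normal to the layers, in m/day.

0.00749

Flow is perpendicular to layering, so the layers act in series and the equivalent K is the thickness-weighted harmonic mean.
Total thickness L = 8.78 + 3.98 + 5.85 + 1.71 = 20.32 m.
Σ(b_i/K_i) = 8.78/5.19 + 3.98/23.6 + 5.85/721 + 1.71/0.000631 = 2712 d.
K_eq = L / Σ(b_i/K_i) = 20.32 / 2712 = 0.007493 m/day.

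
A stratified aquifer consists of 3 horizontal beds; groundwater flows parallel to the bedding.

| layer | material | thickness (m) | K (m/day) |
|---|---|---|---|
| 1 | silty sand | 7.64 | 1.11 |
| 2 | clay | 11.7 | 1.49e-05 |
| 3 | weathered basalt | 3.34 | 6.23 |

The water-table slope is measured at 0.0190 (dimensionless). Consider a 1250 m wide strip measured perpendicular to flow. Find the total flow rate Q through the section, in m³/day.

696

Flow is parallel to layering, so each bed carries its own Darcy discharge and the transmissivities add.
Σ(K_i·b_i) = 1.11×7.64 + 1.49e-05×11.7 + 6.23×3.34 = 29.29 m²/day.
Hydraulic gradient i = 0.0190.
Q = Σ(K_i·b_i) · W · i = 29.29 × 1250 × 0.01900 = 695.6 m³/day.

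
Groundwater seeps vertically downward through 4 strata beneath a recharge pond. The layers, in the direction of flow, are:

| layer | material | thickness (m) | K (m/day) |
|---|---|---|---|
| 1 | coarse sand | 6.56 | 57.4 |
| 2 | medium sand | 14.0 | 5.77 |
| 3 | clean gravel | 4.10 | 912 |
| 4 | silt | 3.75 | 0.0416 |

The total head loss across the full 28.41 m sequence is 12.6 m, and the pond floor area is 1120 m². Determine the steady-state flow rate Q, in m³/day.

Flow is perpendicular to layering, so the layers act in series and the equivalent K is the thickness-weighted harmonic mean.
Total thickness L = 6.56 + 14.0 + 4.10 + 3.75 = 28.41 m.
Σ(b_i/K_i) = 6.56/57.4 + 14.0/5.77 + 4.10/912 + 3.75/0.0416 = 92.69 d.
K_eq = L / Σ(b_i/K_i) = 28.41 / 92.69 = 0.3065 m/day.
Q = K_eq · A · (Δh/L) = 0.3065 × 1120 × (12.6/28.41) = 152.3 m³/day.

152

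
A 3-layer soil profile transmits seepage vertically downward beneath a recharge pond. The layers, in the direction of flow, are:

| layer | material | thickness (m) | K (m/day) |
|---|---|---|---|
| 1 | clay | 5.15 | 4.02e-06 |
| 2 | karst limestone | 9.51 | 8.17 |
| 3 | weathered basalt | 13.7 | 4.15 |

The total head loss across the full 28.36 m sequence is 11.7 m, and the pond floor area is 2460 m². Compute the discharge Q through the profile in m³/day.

0.0225

Flow is perpendicular to layering, so the layers act in series and the equivalent K is the thickness-weighted harmonic mean.
Total thickness L = 5.15 + 9.51 + 13.7 = 28.36 m.
Σ(b_i/K_i) = 5.15/4.02e-06 + 9.51/8.17 + 13.7/4.15 = 1.281e+06 d.
K_eq = L / Σ(b_i/K_i) = 28.36 / 1.281e+06 = 2.214e-05 m/day.
Q = K_eq · A · (Δh/L) = 2.214e-05 × 2460 × (11.7/28.36) = 0.02247 m³/day.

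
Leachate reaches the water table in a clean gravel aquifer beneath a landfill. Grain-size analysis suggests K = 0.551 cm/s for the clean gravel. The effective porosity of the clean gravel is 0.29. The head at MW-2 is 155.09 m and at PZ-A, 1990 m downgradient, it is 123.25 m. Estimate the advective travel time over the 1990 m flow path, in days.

75.8

Convert K: 0.551 cm/s × 864 = 476.1 m/day.
Hydraulic gradient i = (155.09 − 123.25) / 1990 = 31.84 / 1990 = 0.01600.
Darcy flux q = K · i = 476.1 × 0.01600 = 7.617 m/day.
Seepage velocity v = q / n_e = 7.617 / 0.29 = 26.27 m/day.
Travel time t = L / v = 1990 / 26.27 = 75.76 days.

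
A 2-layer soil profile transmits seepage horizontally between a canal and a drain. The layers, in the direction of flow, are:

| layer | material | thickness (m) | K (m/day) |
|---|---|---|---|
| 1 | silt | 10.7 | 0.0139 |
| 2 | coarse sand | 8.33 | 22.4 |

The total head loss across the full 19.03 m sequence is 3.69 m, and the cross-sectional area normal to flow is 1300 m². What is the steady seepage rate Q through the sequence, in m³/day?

Flow is perpendicular to layering, so the layers act in series and the equivalent K is the thickness-weighted harmonic mean.
Total thickness L = 10.7 + 8.33 = 19.03 m.
Σ(b_i/K_i) = 10.7/0.0139 + 8.33/22.4 = 770.2 d.
K_eq = L / Σ(b_i/K_i) = 19.03 / 770.2 = 0.02471 m/day.
Q = K_eq · A · (Δh/L) = 0.02471 × 1300 × (3.69/19.03) = 6.229 m³/day.

6.23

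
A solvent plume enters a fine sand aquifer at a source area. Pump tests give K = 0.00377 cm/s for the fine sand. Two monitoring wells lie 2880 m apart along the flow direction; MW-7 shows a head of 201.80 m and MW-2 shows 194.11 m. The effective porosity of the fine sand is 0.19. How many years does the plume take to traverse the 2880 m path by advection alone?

172

Convert K: 0.00377 cm/s × 864 = 3.257 m/day.
Hydraulic gradient i = (201.80 − 194.11) / 2880 = 7.69 / 2880 = 0.002670.
Darcy flux q = K · i = 3.257 × 0.002670 = 0.008697 m/day.
Seepage velocity v = q / n_e = 0.008697 / 0.19 = 0.04578 m/day.
Travel time t = L / v = 2880 / 0.04578 = 62915 days = 172.3 years.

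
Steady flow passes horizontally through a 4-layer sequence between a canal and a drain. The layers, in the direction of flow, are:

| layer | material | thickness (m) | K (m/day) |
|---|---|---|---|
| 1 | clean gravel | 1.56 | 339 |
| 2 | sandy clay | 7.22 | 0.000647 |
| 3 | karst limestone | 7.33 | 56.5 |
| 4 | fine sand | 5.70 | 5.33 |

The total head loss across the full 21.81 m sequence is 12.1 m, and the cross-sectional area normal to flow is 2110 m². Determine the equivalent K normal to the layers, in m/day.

Flow is perpendicular to layering, so the layers act in series and the equivalent K is the thickness-weighted harmonic mean.
Total thickness L = 1.56 + 7.22 + 7.33 + 5.70 = 21.81 m.
Σ(b_i/K_i) = 1.56/339 + 7.22/0.000647 + 7.33/56.5 + 5.70/5.33 = 11160 d.
K_eq = L / Σ(b_i/K_i) = 21.81 / 11160 = 0.001954 m/day.

0.00195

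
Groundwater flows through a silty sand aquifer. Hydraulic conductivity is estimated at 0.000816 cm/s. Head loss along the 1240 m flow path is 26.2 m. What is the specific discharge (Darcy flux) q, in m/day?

Convert K: 0.000816 cm/s × 864 = 0.7050 m/day.
Hydraulic gradient i = Δh / L = 26.2 / 1240 = 0.02113.
Specific discharge q = K · i = 0.7050 × 0.02113 = 0.01490 m/day.

0.0149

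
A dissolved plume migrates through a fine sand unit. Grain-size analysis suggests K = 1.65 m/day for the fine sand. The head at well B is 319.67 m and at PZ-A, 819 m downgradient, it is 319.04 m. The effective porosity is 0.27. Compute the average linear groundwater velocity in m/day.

Hydraulic gradient i = (319.67 − 319.04) / 819 = 0.63 / 819 = 0.0007692.
Darcy flux q = K · i = 1.650 × 0.0007692 = 0.001269 m/day.
Seepage velocity v = q / n_e = 0.001269 / 0.27 = 0.004701 m/day.

0.00470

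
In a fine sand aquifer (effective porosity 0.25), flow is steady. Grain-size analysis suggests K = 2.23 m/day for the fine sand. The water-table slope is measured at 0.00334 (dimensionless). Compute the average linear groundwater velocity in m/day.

0.0298

Hydraulic gradient i = 0.00334.
Darcy flux q = K · i = 2.230 × 0.003340 = 0.007448 m/day.
Seepage velocity v = q / n_e = 0.007448 / 0.25 = 0.02979 m/day.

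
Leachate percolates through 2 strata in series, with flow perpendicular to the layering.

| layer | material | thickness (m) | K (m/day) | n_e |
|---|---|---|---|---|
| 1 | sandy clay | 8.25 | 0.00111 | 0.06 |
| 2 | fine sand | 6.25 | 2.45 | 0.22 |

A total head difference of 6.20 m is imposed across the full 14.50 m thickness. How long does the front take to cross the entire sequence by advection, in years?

6.14

With flow normal to the layers, continuity requires the same specific discharge q through every layer.
Σ(b_i/K_i) = 8.25/0.00111 + 6.25/2.45 = 7435 d.
q = Δh / Σ(b_i/K_i) = 6.20 / 7435 = 0.0008339 m/day.
In each layer the seepage velocity is v_i = q/n_i, so the layer transit time is t_i = b_i·n_i / q:
  layer 1 (sandy clay): t_1 = 8.25 × 0.06 / 0.0008339 = 593.6 d
  layer 2 (fine sand): t_2 = 6.25 × 0.22 / 0.0008339 = 1649 d
Total t = Σ t_i = 2242 days = 6.140 years.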